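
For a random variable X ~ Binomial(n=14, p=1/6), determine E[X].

For X ~ Binomial(n=14, p=1/6), the expected value is:
E[X] = \frac{7}{3}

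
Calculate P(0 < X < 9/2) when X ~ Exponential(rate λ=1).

P(0 < X < 9/2) = ∫_{0}^{9/2} f(x) dx
where f(x) = e^{- x}
= 1 - e^{- \frac{9}{2}}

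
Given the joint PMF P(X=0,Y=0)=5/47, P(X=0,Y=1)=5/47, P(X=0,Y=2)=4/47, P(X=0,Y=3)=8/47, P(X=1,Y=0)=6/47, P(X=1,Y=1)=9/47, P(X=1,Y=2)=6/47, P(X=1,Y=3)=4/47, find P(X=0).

P(X=0) = P(X=0,Y=0) + P(X=0,Y=1) + P(X=0,Y=2) + P(X=0,Y=3)
= 5/47 + 5/47 + 4/47 + 8/47
= 22/47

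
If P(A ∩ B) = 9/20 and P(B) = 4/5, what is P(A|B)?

P(A|B) = P(A ∩ B) / P(B)
= (9/20) / (4/5)
= 9/16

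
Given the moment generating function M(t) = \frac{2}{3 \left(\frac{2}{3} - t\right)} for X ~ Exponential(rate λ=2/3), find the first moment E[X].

To find E[X], compute M^(1)(0):
M^(1)(t) = \frac{2}{3 \left(\frac{2}{3} - t\right)^{2}}
M^(1)(0) = \frac{3}{2}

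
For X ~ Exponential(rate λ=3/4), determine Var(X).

For X ~ Exponential(rate λ=3/4):
Var(X) = \frac{16}{9}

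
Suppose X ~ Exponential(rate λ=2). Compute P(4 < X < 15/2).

P(4 < X < 15/2) = ∫_{4}^{15/2} f(x) dx
where f(x) = 2 e^{- 2 x}
= - \frac{1 - e^{7}}{e^{15}}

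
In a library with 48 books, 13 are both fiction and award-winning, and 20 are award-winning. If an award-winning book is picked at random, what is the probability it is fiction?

P(A ∩ B) = 13/48
P(B) = 20/48 = 5/12
P(A|B) = P(A ∩ B) / P(B) = (13/48) / (5/12) = 13/20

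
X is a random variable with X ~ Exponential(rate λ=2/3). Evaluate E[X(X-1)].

E[X(X-1)] = E[X² - X] = E[X²] - E[X]
E[X] = \frac{3}{2}
E[X²] = Var(X) + (E[X])² = \frac{9}{4} + (\frac{3}{2})² = \frac{9}{2}
E[X(X-1)] = \frac{9}{2} - \frac{3}{2} = 3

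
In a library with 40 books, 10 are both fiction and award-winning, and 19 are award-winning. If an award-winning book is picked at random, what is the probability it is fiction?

P(A ∩ B) = 10/40 = 1/4
P(B) = 19/40
P(A|B) = P(A ∩ B) / P(B) = (1/4) / (19/40) = 10/19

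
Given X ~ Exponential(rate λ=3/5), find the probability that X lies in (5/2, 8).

P(5/2 < X < 8) = ∫_{5/2}^{8} f(x) dx
where f(x) = \frac{3 e^{- \frac{3 x}{5}}}{5}
= - \frac{1}{e^{\frac{24}{5}}} + e^{- \frac{3}{2}}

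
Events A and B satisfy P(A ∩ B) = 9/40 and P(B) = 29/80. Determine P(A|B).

P(A|B) = P(A ∩ B) / P(B)
= (9/40) / (29/80)
= 18/29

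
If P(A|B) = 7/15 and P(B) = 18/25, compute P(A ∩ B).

By definition, P(A|B) = P(A ∩ B) / P(B)
So P(A ∩ B) = P(A|B) × P(B)
= 7/15 × 18/25
= 42/125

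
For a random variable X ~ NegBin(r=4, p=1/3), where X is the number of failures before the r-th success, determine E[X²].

Using the identity E[X²] = Var(X) + (E[X])²:
E[X] = 8
Var(X) = 24
E[X²] = 24 + (8)²
= 88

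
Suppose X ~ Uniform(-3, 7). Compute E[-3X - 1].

For X ~ Uniform(-3, 7):
E[X] = 2
E[-3X - 1] = -3 × E[X] - 1 = -7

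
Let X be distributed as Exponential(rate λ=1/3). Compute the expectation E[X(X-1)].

E[X(X-1)] = E[X² - X] = E[X²] - E[X]
E[X] = 3
E[X²] = Var(X) + (E[X])² = 9 + (3)² = 18
E[X(X-1)] = 18 - 3 = 15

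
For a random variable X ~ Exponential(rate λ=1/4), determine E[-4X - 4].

For X ~ Exponential(rate λ=1/4):
E[X] = 4
E[-4X - 4] = -4 × E[X] - 4 = -20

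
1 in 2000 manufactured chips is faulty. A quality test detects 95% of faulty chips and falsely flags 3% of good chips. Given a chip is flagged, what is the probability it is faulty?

Let D = the rare event, + = positive/flagged.
P(D) = 1/2000
P(+|D) = 95/100 = 19/20
P(+|D') = 3/100
P(+) = P(+|D)P(D) + P(+|D')P(D')
     = \frac{19}{20} × \frac{1}{2000} + \frac{3}{100} × \frac{1999}{2000}
     = \frac{1523}{50000}
P(D|+) = P(+|D)P(D)/P(+) = \frac{95}{6092}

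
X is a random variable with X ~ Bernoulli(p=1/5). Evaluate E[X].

For X ~ Bernoulli(p=1/5), the expected value is:
E[X] = \frac{1}{5}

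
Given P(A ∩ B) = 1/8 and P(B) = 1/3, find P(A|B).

P(A|B) = P(A ∩ B) / P(B)
= (1/8) / (1/3)
= 3/8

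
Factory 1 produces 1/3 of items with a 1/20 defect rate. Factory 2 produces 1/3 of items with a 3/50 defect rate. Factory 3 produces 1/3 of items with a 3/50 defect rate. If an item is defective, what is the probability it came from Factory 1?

Using Bayes' theorem:
P(F1) = 1/3, P(D|F1) = 1/20
P(F2) = 1/3, P(D|F2) = 3/50
P(F3) = 1/3, P(D|F3) = 3/50
P(D) = P(D|F1)P(F1) + P(D|F2)P(F2) + P(D|F3)P(F3)
     = \frac{17}{300}
P(F1|D) = P(D|F1)P(F1) / P(D)
= \frac{5}{17}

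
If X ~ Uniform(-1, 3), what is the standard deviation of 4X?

For X ~ Uniform(-1, 3):
Var(X) = \frac{4}{3}
SD(X) = √(Var(X)) = √(\frac{4}{3}) = \frac{2 \sqrt{3}}{3}
SD(4X) = |4| × SD(X) = 4 × \frac{2 \sqrt{3}}{3} = \frac{8 \sqrt{3}}{3}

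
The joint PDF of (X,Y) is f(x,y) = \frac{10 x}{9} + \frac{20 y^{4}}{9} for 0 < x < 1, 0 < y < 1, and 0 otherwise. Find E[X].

E[X] = ∫_0^1 ∫_0^1 x × f(x,y) dy dx
= ∫_0^1 ∫_0^1 x × (\frac{10 x}{9} + \frac{20 y^{4}}{9}) dy dx
= \frac{16}{27}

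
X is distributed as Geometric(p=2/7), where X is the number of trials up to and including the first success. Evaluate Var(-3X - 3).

For X ~ Geometric(p=2/7), where X is the number of trials up to and including the first success:
Var(X) = \frac{35}{4}
Var(-3X - 3) = (-3)² × Var(X) = 9 × \frac{35}{4} = \frac{315}{4}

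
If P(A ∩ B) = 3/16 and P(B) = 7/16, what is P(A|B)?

P(A|B) = P(A ∩ B) / P(B)
= (3/16) / (7/16)
= 3/7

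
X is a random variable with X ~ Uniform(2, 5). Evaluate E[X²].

Using the identity E[X²] = Var(X) + (E[X])²:
E[X] = \frac{7}{2}
Var(X) = \frac{3}{4}
E[X²] = \frac{3}{4} + (\frac{7}{2})²
= 13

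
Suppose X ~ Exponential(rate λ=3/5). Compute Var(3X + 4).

For X ~ Exponential(rate λ=3/5):
Var(X) = \frac{25}{9}
Var(3X + 4) = (3)² × Var(X) = 9 × \frac{25}{9} = 25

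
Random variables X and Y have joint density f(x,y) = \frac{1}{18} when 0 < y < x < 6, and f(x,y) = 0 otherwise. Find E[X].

f_X(x) = ∫_0^x \frac{1}{18} dy = \frac{x}{18}
E[X] = ∫_0^6 x × (\frac{x}{18}) dx = 4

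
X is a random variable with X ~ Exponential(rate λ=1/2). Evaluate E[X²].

Using the identity E[X²] = Var(X) + (E[X])²:
E[X] = 2
Var(X) = 4
E[X²] = 4 + (2)²
= 8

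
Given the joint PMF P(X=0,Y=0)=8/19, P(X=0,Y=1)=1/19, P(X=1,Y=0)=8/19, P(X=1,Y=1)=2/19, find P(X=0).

P(X=0) = P(X=0,Y=0) + P(X=0,Y=1)
= 8/19 + 1/19
= 9/19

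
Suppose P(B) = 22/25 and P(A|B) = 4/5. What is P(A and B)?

By definition, P(A|B) = P(A ∩ B) / P(B)
So P(A ∩ B) = P(A|B) × P(B)
= 4/5 × 22/25
= 88/125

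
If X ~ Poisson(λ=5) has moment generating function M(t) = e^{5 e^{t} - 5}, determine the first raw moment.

To find E[X], compute M^(1)(0):
M^(1)(t) = 5 e^{t} e^{5 e^{t} - 5}
M^(1)(0) = 5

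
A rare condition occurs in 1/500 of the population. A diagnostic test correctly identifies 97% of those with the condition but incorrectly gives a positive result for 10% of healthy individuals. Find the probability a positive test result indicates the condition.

Let D = the rare event, + = positive/flagged.
P(D) = 1/500
P(+|D) = 97/100
P(+|D') = 10/100 = 1/10
P(+) = P(+|D)P(D) + P(+|D')P(D')
     = \frac{97}{100} × \frac{1}{500} + \frac{1}{10} × \frac{499}{500}
     = \frac{5087}{50000}
P(D|+) = P(+|D)P(D)/P(+) = \frac{97}{5087}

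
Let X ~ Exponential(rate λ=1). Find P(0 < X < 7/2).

P(0 < X < 7/2) = ∫_{0}^{7/2} f(x) dx
where f(x) = e^{- x}
= 1 - e^{- \frac{7}{2}}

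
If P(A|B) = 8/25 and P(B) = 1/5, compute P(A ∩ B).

By definition, P(A|B) = P(A ∩ B) / P(B)
So P(A ∩ B) = P(A|B) × P(B)
= 8/25 × 1/5
= 8/125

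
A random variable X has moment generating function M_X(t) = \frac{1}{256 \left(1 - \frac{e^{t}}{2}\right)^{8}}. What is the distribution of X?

The MGF M(t) = \frac{1}{256 \left(1 - \frac{e^{t}}{2}\right)^{8}} is the standard form for the NegativeBinomial distribution.
Comparing with the known MGF formula identifies: NegBin(r=8, p=1/2), X = failures before r-th success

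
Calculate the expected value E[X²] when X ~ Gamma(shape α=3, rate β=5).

Using the identity E[X²] = Var(X) + (E[X])²:
E[X] = \frac{3}{5}
Var(X) = \frac{3}{25}
E[X²] = \frac{3}{25} + (\frac{3}{5})²
= \frac{12}{25}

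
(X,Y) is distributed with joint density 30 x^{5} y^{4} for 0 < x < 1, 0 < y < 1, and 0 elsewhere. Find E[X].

E[X] = ∫_0^1 ∫_0^1 x × f(x,y) dy dx
= ∫_0^1 ∫_0^1 x × (30 x^{5} y^{4}) dy dx
= \frac{6}{7}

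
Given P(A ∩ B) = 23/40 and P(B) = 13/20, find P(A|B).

P(A|B) = P(A ∩ B) / P(B)
= (23/40) / (13/20)
= 23/26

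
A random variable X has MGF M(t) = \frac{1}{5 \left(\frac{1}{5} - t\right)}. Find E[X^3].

To find E[X^3], compute M^(3)(0):
M^(1)(t) = \frac{1}{5 \left(\frac{1}{5} - t\right)^{2}}
M^(2)(t) = \frac{2}{5 \left(\frac{1}{5} - t\right)^{3}}
M^(3)(t) = \frac{6}{5 \left(\frac{1}{5} - t\right)^{4}}
M^(3)(0) = 750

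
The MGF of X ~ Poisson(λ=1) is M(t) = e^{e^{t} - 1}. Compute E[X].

To find E[X], compute M^(1)(0):
M^(1)(t) = e^{t} e^{e^{t} - 1}
M^(1)(0) = 1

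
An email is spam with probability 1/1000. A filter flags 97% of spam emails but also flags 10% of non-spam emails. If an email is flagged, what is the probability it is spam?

Let D = the rare event, + = positive/flagged.
P(D) = 1/1000
P(+|D) = 97/100
P(+|D') = 10/100 = 1/10
P(+) = P(+|D)P(D) + P(+|D')P(D')
     = \frac{97}{100} × \frac{1}{1000} + \frac{1}{10} × \frac{999}{1000}
     = \frac{10087}{100000}
P(D|+) = P(+|D)P(D)/P(+) = \frac{97}{10087}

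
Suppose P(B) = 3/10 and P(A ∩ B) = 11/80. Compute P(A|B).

P(A|B) = P(A ∩ B) / P(B)
= (11/80) / (3/10)
= 11/24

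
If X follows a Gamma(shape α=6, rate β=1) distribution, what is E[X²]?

Using the identity E[X²] = Var(X) + (E[X])²:
E[X] = 6
Var(X) = 6
E[X²] = 6 + (6)²
= 42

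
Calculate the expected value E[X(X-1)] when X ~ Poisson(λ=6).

E[X(X-1)] = E[X² - X] = E[X²] - E[X]
E[X] = 6
E[X²] = Var(X) + (E[X])² = 6 + (6)² = 42
E[X(X-1)] = 42 - 6 = 36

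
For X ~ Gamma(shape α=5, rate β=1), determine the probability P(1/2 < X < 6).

P(1/2 < X < 6) = ∫_{1/2}^{6} f(x) dx
where f(x) = \frac{x^{4} e^{- x}}{24}
= - \frac{115}{e^{6}} + \frac{211}{128 e^{\frac{1}{2}}}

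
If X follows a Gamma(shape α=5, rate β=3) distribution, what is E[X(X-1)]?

E[X(X-1)] = E[X² - X] = E[X²] - E[X]
E[X] = \frac{5}{3}
E[X²] = Var(X) + (E[X])² = \frac{5}{9} + (\frac{5}{3})² = \frac{10}{3}
E[X(X-1)] = \frac{10}{3} - \frac{5}{3} = \frac{5}{3}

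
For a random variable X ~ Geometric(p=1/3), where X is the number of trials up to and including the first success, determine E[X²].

Using the identity E[X²] = Var(X) + (E[X])²:
E[X] = 3
Var(X) = 6
E[X²] = 6 + (3)²
= 15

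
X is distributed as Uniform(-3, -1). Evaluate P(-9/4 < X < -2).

P(-9/4 < X < -2) = ∫_{-9/4}^{-2} f(x) dx
where f(x) = \frac{1}{2}
= \frac{1}{8}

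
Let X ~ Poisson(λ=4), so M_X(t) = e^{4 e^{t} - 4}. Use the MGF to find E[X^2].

To find E[X^2], compute M^(2)(0):
M^(1)(t) = 4 e^{t} e^{4 e^{t} - 4}
M^(2)(t) = 16 e^{2 t} e^{4 e^{t} - 4} + 4 e^{t} e^{4 e^{t} - 4}
M^(2)(0) = 20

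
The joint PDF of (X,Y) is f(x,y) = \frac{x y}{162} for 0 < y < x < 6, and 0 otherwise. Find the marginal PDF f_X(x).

f_X(x) = ∫_0^x \frac{x y}{162} dy = \frac{x^{3}}{324}
for 0 < x < 6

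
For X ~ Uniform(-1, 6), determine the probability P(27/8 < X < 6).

P(27/8 < X < 6) = ∫_{27/8}^{6} f(x) dx
where f(x) = \frac{1}{7}
= \frac{3}{8}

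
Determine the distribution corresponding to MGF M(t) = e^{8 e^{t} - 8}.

The MGF M(t) = e^{8 e^{t} - 8} is the standard form for the Poisson distribution.
Comparing with the known MGF formula identifies: Poisson(λ=8)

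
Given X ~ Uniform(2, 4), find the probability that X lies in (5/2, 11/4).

P(5/2 < X < 11/4) = ∫_{5/2}^{11/4} f(x) dx
where f(x) = \frac{1}{2}
= \frac{1}{8}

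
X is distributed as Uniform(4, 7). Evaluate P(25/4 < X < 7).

P(25/4 < X < 7) = ∫_{25/4}^{7} f(x) dx
where f(x) = \frac{1}{3}
= \frac{1}{4}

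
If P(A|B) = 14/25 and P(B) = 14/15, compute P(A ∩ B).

By definition, P(A|B) = P(A ∩ B) / P(B)
So P(A ∩ B) = P(A|B) × P(B)
= 14/25 × 14/15
= 196/375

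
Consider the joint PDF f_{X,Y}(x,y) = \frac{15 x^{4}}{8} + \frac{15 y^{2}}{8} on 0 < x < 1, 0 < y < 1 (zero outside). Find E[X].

E[X] = ∫_0^1 ∫_0^1 x × f(x,y) dy dx
= ∫_0^1 ∫_0^1 x × (\frac{15 x^{4}}{8} + \frac{15 y^{2}}{8}) dy dx
= \frac{5}{8}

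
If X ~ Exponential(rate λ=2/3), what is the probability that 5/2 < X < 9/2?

P(5/2 < X < 9/2) = ∫_{5/2}^{9/2} f(x) dx
where f(x) = \frac{2 e^{- \frac{2 x}{3}}}{3}
= - \frac{1}{e^{3}} + e^{- \frac{5}{3}}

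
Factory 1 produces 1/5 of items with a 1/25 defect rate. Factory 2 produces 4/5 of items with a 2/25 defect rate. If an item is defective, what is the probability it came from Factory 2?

Using Bayes' theorem:
P(F1) = 1/5, P(D|F1) = 1/25
P(F2) = 4/5, P(D|F2) = 2/25
P(D) = P(D|F1)P(F1) + P(D|F2)P(F2)
     = \frac{9}{125}
P(F2|D) = P(D|F2)P(F2) / P(D)
= \frac{8}{9}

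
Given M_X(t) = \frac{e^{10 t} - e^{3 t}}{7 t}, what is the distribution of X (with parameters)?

The MGF M(t) = \frac{e^{10 t} - e^{3 t}}{7 t} is the standard form for the Uniform distribution.
Comparing with the known MGF formula identifies: Uniform(3, 10)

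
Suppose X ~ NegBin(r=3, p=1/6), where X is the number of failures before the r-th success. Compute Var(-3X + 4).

For X ~ NegBin(r=3, p=1/6), where X is the number of failures before the r-th success:
Var(X) = 90
Var(-3X + 4) = (-3)² × Var(X) = 9 × 90 = 810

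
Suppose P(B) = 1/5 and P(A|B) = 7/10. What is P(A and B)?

By definition, P(A|B) = P(A ∩ B) / P(B)
So P(A ∩ B) = P(A|B) × P(B)
= 7/10 × 1/5
= 7/50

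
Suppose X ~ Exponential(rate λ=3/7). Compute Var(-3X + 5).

For X ~ Exponential(rate λ=3/7):
Var(X) = \frac{49}{9}
Var(-3X + 5) = (-3)² × Var(X) = 9 × \frac{49}{9} = 49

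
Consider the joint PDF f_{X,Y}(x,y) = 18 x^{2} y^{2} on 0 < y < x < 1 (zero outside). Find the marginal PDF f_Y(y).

f_Y(y) = ∫_y^1 18 x^{2} y^{2} dx = 6 y^{2} \left(1 - y^{3}\right)
for 0 < y < 1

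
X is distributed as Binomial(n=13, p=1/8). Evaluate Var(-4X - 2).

For X ~ Binomial(n=13, p=1/8):
Var(X) = \frac{91}{64}
Var(-4X - 2) = (-4)² × Var(X) = 16 × \frac{91}{64} = \frac{91}{4}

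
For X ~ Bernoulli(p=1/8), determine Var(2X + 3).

For X ~ Bernoulli(p=1/8):
Var(X) = \frac{7}{64}
Var(2X + 3) = (2)² × Var(X) = 4 × \frac{7}{64} = \frac{7}{16}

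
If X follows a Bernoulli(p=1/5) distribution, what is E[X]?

For X ~ Bernoulli(p=1/5), the expected value is:
E[X] = \frac{1}{5}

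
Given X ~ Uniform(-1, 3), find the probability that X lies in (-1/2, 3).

P(-1/2 < X < 3) = ∫_{-1/2}^{3} f(x) dx
where f(x) = \frac{1}{4}
= \frac{7}{8}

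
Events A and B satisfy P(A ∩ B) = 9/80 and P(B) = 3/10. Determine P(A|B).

P(A|B) = P(A ∩ B) / P(B)
= (9/80) / (3/10)
= 3/8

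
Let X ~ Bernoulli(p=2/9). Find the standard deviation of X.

For X ~ Bernoulli(p=2/9):
Var(X) = \frac{14}{81}
SD(X) = √(Var(X)) = √(\frac{14}{81}) = \frac{\sqrt{14}}{9}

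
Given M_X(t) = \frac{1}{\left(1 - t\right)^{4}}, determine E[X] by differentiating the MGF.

To find E[X], compute M^(1)(0):
M^(1)(t) = \frac{4}{\left(1 - t\right)^{5}}
M^(1)(0) = 4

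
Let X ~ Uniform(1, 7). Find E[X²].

Using the identity E[X²] = Var(X) + (E[X])²:
E[X] = 4
Var(X) = 3
E[X²] = 3 + (4)²
= 19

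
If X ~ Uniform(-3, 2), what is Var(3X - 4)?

For X ~ Uniform(-3, 2):
Var(X) = \frac{25}{12}
Var(3X - 4) = (3)² × Var(X) = 9 × \frac{25}{12} = \frac{75}{4}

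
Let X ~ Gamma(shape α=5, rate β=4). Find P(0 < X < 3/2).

P(0 < X < 3/2) = ∫_{0}^{3/2} f(x) dx
where f(x) = \frac{128 x^{4} e^{- 4 x}}{3}
= 1 - \frac{115}{e^{6}}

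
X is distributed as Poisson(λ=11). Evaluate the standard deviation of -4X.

For X ~ Poisson(λ=11):
Var(X) = 11
SD(X) = √(Var(X)) = √(11) = \sqrt{11}
SD(-4X) = |-4| × SD(X) = 4 × \sqrt{11} = 4 \sqrt{11}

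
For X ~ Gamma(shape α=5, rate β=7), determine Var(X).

For X ~ Gamma(shape α=5, rate β=7):
Var(X) = \frac{5}{49}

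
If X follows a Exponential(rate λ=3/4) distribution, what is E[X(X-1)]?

E[X(X-1)] = E[X² - X] = E[X²] - E[X]
E[X] = \frac{4}{3}
E[X²] = Var(X) + (E[X])² = \frac{16}{9} + (\frac{4}{3})² = \frac{32}{9}
E[X(X-1)] = \frac{32}{9} - \frac{4}{3} = \frac{20}{9}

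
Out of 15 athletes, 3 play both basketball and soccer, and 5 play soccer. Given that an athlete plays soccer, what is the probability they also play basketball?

P(A ∩ B) = 3/15 = 1/5
P(B) = 5/15 = 1/3
P(A|B) = P(A ∩ B) / P(B) = (1/5) / (1/3) = 3/5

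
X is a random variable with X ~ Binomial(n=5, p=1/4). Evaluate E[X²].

Using the identity E[X²] = Var(X) + (E[X])²:
E[X] = \frac{5}{4}
Var(X) = \frac{15}{16}
E[X²] = \frac{15}{16} + (\frac{5}{4})²
= \frac{5}{2}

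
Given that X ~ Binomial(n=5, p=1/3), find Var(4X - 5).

For X ~ Binomial(n=5, p=1/3):
Var(X) = \frac{10}{9}
Var(4X - 5) = (4)² × Var(X) = 16 × \frac{10}{9} = \frac{160}{9}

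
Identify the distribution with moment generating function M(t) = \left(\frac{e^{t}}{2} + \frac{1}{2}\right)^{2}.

The MGF M(t) = \left(\frac{e^{t}}{2} + \frac{1}{2}\right)^{2} is the standard form for the Binomial distribution.
Comparing with the known MGF formula identifies: Binomial(n=2, p=1/2)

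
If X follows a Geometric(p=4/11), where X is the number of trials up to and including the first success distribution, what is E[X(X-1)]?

E[X(X-1)] = E[X² - X] = E[X²] - E[X]
E[X] = \frac{11}{4}
E[X²] = Var(X) + (E[X])² = \frac{77}{16} + (\frac{11}{4})² = \frac{99}{8}
E[X(X-1)] = \frac{99}{8} - \frac{11}{4} = \frac{77}{8}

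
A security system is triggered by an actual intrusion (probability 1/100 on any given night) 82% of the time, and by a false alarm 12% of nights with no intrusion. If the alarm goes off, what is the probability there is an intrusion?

Let D = the rare event, + = positive/flagged.
P(D) = 1/100
P(+|D) = 82/100 = 41/50
P(+|D') = 12/100 = 3/25
P(+) = P(+|D)P(D) + P(+|D')P(D')
     = \frac{41}{50} × \frac{1}{100} + \frac{3}{25} × \frac{99}{100}
     = \frac{127}{1000}
P(D|+) = P(+|D)P(D)/P(+) = \frac{41}{635}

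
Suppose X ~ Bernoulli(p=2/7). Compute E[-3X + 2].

For X ~ Bernoulli(p=2/7):
E[X] = \frac{2}{7}
E[-3X + 2] = -3 × E[X] + 2 = \frac{8}{7}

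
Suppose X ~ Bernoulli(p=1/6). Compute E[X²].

Using the identity E[X²] = Var(X) + (E[X])²:
E[X] = \frac{1}{6}
Var(X) = \frac{5}{36}
E[X²] = \frac{5}{36} + (\frac{1}{6})²
= \frac{1}{6}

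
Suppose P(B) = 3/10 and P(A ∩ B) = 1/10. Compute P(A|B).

P(A|B) = P(A ∩ B) / P(B)
= (1/10) / (3/10)
= 1/3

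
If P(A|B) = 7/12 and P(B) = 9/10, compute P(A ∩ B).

By definition, P(A|B) = P(A ∩ B) / P(B)
So P(A ∩ B) = P(A|B) × P(B)
= 7/12 × 9/10
= 21/40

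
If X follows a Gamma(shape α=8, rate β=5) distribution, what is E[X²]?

Using the identity E[X²] = Var(X) + (E[X])²:
E[X] = \frac{8}{5}
Var(X) = \frac{8}{25}
E[X²] = \frac{8}{25} + (\frac{8}{5})²
= \frac{72}{25}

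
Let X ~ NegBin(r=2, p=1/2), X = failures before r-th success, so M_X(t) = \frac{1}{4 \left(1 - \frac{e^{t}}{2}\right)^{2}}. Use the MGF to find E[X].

To find E[X], compute M^(1)(0):
M^(1)(t) = \frac{e^{t}}{4 \left(1 - \frac{e^{t}}{2}\right)^{3}}
M^(1)(0) = 2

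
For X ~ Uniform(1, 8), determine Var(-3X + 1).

For X ~ Uniform(1, 8):
Var(X) = \frac{49}{12}
Var(-3X + 1) = (-3)² × Var(X) = 9 × \frac{49}{12} = \frac{147}{4}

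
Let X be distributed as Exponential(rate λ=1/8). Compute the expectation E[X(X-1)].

E[X(X-1)] = E[X² - X] = E[X²] - E[X]
E[X] = 8
E[X²] = Var(X) + (E[X])² = 64 + (8)² = 128
E[X(X-1)] = 128 - 8 = 120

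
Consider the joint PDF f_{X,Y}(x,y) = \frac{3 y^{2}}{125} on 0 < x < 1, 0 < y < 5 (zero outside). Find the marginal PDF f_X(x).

f_X(x) = ∫_0^5 f(x,y) dy
= ∫_0^5 \frac{3 y^{2}}{125} dy
= 1 for 0 < x < 1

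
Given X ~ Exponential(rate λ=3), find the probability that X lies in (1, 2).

P(1 < X < 2) = ∫_{1}^{2} f(x) dx
where f(x) = 3 e^{- 3 x}
= - \frac{1 - e^{3}}{e^{6}}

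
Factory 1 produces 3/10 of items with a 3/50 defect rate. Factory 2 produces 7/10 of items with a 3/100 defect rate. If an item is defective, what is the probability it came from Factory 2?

Using Bayes' theorem:
P(F1) = 3/10, P(D|F1) = 3/50
P(F2) = 7/10, P(D|F2) = 3/100
P(D) = P(D|F1)P(F1) + P(D|F2)P(F2)
     = \frac{39}{1000}
P(F2|D) = P(D|F2)P(F2) / P(D)
= \frac{7}{13}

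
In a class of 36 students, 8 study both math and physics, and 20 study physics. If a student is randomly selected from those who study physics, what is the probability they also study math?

P(A ∩ B) = 8/36 = 2/9
P(B) = 20/36 = 5/9
P(A|B) = P(A ∩ B) / P(B) = (2/9) / (5/9) = 2/5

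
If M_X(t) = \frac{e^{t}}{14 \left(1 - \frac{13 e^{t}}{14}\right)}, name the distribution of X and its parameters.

The MGF M(t) = \frac{e^{t}}{14 \left(1 - \frac{13 e^{t}}{14}\right)} is the standard form for the Geometric distribution.
Comparing with the known MGF formula identifies: Geometric(p=1/14), X = trial number of first success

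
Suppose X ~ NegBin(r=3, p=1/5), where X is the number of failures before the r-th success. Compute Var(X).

For X ~ NegBin(r=3, p=1/5), where X is the number of failures before the r-th success:
Var(X) = 60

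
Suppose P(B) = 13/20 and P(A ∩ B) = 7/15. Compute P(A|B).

P(A|B) = P(A ∩ B) / P(B)
= (7/15) / (13/20)
= 28/39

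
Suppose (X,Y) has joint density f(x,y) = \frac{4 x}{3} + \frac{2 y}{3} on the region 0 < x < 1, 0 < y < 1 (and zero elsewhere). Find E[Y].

E[Y] = ∫_0^1 ∫_0^1 y × f(x,y) dx dy
= \frac{5}{9}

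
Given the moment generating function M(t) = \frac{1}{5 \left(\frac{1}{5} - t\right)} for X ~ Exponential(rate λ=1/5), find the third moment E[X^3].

To find E[X^3], compute M^(3)(0):
M^(1)(t) = \frac{1}{5 \left(\frac{1}{5} - t\right)^{2}}
M^(2)(t) = \frac{2}{5 \left(\frac{1}{5} - t\right)^{3}}
M^(3)(t) = \frac{6}{5 \left(\frac{1}{5} - t\right)^{4}}
M^(3)(0) = 750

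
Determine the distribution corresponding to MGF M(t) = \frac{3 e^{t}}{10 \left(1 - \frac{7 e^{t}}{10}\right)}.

The MGF M(t) = \frac{3 e^{t}}{10 \left(1 - \frac{7 e^{t}}{10}\right)} is the standard form for the Geometric distribution.
Comparing with the known MGF formula identifies: Geometric(p=3/10), X = trial number of first success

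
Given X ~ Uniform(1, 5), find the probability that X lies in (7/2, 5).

P(7/2 < X < 5) = ∫_{7/2}^{5} f(x) dx
where f(x) = \frac{1}{4}
= \frac{3}{8}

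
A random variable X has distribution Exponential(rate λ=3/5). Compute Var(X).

For X ~ Exponential(rate λ=3/5):
Var(X) = \frac{25}{9}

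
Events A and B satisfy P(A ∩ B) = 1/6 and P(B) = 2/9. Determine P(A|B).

P(A|B) = P(A ∩ B) / P(B)
= (1/6) / (2/9)
= 3/4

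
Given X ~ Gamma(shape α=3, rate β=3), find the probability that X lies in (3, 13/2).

P(3 < X < 13/2) = ∫_{3}^{13/2} f(x) dx
where f(x) = \frac{27 x^{2} e^{- 3 x}}{2}
= - \frac{1685}{8 e^{\frac{39}{2}}} + \frac{101}{2 e^{9}}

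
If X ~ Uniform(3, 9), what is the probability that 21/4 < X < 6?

P(21/4 < X < 6) = ∫_{21/4}^{6} f(x) dx
where f(x) = \frac{1}{6}
= \frac{1}{8}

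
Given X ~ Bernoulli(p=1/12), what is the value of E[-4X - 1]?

For X ~ Bernoulli(p=1/12):
E[X] = \frac{1}{12}
E[-4X - 1] = -4 × E[X] - 1 = - \frac{4}{3}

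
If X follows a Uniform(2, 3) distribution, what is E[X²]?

Using the identity E[X²] = Var(X) + (E[X])²:
E[X] = \frac{5}{2}
Var(X) = \frac{1}{12}
E[X²] = \frac{1}{12} + (\frac{5}{2})²
= \frac{19}{3}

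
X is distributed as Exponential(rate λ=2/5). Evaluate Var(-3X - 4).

For X ~ Exponential(rate λ=2/5):
Var(X) = \frac{25}{4}
Var(-3X - 4) = (-3)² × Var(X) = 9 × \frac{25}{4} = \frac{225}{4}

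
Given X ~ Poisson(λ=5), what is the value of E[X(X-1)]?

E[X(X-1)] = E[X² - X] = E[X²] - E[X]
E[X] = 5
E[X²] = Var(X) + (E[X])² = 5 + (5)² = 30
E[X(X-1)] = 30 - 5 = 25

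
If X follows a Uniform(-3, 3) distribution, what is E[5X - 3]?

For X ~ Uniform(-3, 3):
E[X] = 0
E[5X - 3] = 5 × E[X] - 3 = -3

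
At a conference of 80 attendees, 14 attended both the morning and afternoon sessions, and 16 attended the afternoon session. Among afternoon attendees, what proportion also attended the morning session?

P(A ∩ B) = 14/80 = 7/40
P(B) = 16/80 = 1/5
P(A|B) = P(A ∩ B) / P(B) = (7/40) / (1/5) = 7/8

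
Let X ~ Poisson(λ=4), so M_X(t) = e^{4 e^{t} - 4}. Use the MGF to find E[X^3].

To find E[X^3], compute M^(3)(0):
M^(1)(t) = 4 e^{t} e^{4 e^{t} - 4}
M^(2)(t) = 16 e^{2 t} e^{4 e^{t} - 4} + 4 e^{t} e^{4 e^{t} - 4}
M^(3)(t) = 64 e^{3 t} e^{4 e^{t} - 4} + 48 e^{2 t} e^{4 e^{t} - 4} + 4 e^{t} e^{4 e^{t} - 4}
M^(3)(0) = 116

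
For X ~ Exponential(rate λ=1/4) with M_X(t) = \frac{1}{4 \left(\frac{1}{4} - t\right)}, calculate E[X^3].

To find E[X^3], compute M^(3)(0):
M^(1)(t) = \frac{1}{4 \left(\frac{1}{4} - t\right)^{2}}
M^(2)(t) = \frac{1}{2 \left(\frac{1}{4} - t\right)^{3}}
M^(3)(t) = \frac{3}{2 \left(\frac{1}{4} - t\right)^{4}}
M^(3)(0) = 384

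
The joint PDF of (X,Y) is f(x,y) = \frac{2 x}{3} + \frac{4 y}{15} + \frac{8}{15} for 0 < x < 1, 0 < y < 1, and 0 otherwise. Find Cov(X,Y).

E[XY] = ∫∫ xy × f(x,y) dx dy = \frac{13}{45}
E[X] = \frac{5}{9}
E[Y] = \frac{47}{90}
Cov(X,Y) = E[XY] - E[X]E[Y] = - \frac{1}{810}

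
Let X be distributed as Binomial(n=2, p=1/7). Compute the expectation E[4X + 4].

For X ~ Binomial(n=2, p=1/7):
E[X] = \frac{2}{7}
E[4X + 4] = 4 × E[X] + 4 = \frac{36}{7}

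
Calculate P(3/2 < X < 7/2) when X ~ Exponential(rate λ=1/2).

P(3/2 < X < 7/2) = ∫_{3/2}^{7/2} f(x) dx
where f(x) = \frac{e^{- \frac{x}{2}}}{2}
= - \frac{1 - e}{e^{\frac{7}{4}}}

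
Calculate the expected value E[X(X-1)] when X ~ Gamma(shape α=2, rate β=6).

E[X(X-1)] = E[X² - X] = E[X²] - E[X]
E[X] = \frac{1}{3}
E[X²] = Var(X) + (E[X])² = \frac{1}{18} + (\frac{1}{3})² = \frac{1}{6}
E[X(X-1)] = \frac{1}{6} - \frac{1}{3} = - \frac{1}{6}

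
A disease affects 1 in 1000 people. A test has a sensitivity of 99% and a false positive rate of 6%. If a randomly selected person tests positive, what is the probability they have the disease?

Let D = the rare event, + = positive/flagged.
P(D) = 1/1000
P(+|D) = 99/100
P(+|D') = 6/100 = 3/50
P(+) = P(+|D)P(D) + P(+|D')P(D')
     = \frac{99}{100} × \frac{1}{1000} + \frac{3}{50} × \frac{999}{1000}
     = \frac{6093}{100000}
P(D|+) = P(+|D)P(D)/P(+) = \frac{11}{677}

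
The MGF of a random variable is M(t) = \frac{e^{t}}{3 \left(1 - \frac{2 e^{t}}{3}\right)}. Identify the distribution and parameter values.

The MGF M(t) = \frac{e^{t}}{3 \left(1 - \frac{2 e^{t}}{3}\right)} is the standard form for the Geometric distribution.
Comparing with the known MGF formula identifies: Geometric(p=1/3), X = trial number of first success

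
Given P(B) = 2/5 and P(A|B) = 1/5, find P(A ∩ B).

By definition, P(A|B) = P(A ∩ B) / P(B)
So P(A ∩ B) = P(A|B) × P(B)
= 1/5 × 2/5
= 2/25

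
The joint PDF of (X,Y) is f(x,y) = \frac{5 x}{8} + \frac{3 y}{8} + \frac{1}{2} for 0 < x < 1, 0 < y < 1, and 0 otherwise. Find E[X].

E[X] = ∫_0^1 ∫_0^1 x × f(x,y) dy dx
= ∫_0^1 ∫_0^1 x × (\frac{5 x}{8} + \frac{3 y}{8} + \frac{1}{2}) dy dx
= \frac{53}{96}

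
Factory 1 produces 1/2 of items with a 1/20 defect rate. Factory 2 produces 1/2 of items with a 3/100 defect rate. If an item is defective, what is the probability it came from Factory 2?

Using Bayes' theorem:
P(F1) = 1/2, P(D|F1) = 1/20
P(F2) = 1/2, P(D|F2) = 3/100
P(D) = P(D|F1)P(F1) + P(D|F2)P(F2)
     = \frac{1}{25}
P(F2|D) = P(D|F2)P(F2) / P(D)
= \frac{3}{8}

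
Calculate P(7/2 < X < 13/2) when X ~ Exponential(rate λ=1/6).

P(7/2 < X < 13/2) = ∫_{7/2}^{13/2} f(x) dx
where f(x) = \frac{e^{- \frac{x}{6}}}{6}
= - \frac{1 - e^{\frac{1}{2}}}{e^{\frac{13}{12}}}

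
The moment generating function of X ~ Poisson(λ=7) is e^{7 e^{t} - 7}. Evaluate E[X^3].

To find E[X^3], compute M^(3)(0):
M^(1)(t) = 7 e^{t} e^{7 e^{t} - 7}
M^(2)(t) = 49 e^{2 t} e^{7 e^{t} - 7} + 7 e^{t} e^{7 e^{t} - 7}
M^(3)(t) = 343 e^{3 t} e^{7 e^{t} - 7} + 147 e^{2 t} e^{7 e^{t} - 7} + 7 e^{t} e^{7 e^{t} - 7}
M^(3)(0) = 497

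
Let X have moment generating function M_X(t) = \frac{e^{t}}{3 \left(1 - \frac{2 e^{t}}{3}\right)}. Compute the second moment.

To find E[X^2], compute M^(2)(0):
M^(1)(t) = \frac{e^{t}}{3 \left(1 - \frac{2 e^{t}}{3}\right)} + \frac{2 e^{2 t}}{9 \left(1 - \frac{2 e^{t}}{3}\right)^{2}}
M^(2)(t) = \frac{e^{t}}{3 \left(1 - \frac{2 e^{t}}{3}\right)} + \frac{2 e^{2 t}}{3 \left(1 - \frac{2 e^{t}}{3}\right)^{2}} + \frac{8 e^{3 t}}{27 \left(1 - \frac{2 e^{t}}{3}\right)^{3}}
M^(2)(0) = 15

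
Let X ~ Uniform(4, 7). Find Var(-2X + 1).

For X ~ Uniform(4, 7):
Var(X) = \frac{3}{4}
Var(-2X + 1) = (-2)² × Var(X) = 4 × \frac{3}{4} = 3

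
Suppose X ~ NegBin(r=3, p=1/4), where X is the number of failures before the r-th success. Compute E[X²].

Using the identity E[X²] = Var(X) + (E[X])²:
E[X] = 9
Var(X) = 36
E[X²] = 36 + (9)²
= 117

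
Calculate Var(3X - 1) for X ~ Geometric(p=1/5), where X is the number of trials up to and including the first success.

For X ~ Geometric(p=1/5), where X is the number of trials up to and including the first success:
Var(X) = 20
Var(3X - 1) = (3)² × Var(X) = 9 × 20 = 180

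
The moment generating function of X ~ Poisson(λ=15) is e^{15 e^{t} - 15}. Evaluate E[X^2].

To find E[X^2], compute M^(2)(0):
M^(1)(t) = 15 e^{t} e^{15 e^{t} - 15}
M^(2)(t) = 225 e^{2 t} e^{15 e^{t} - 15} + 15 e^{t} e^{15 e^{t} - 15}
M^(2)(0) = 240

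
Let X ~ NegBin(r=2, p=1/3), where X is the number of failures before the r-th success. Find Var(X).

For X ~ NegBin(r=2, p=1/3), where X is the number of failures before the r-th success:
Var(X) = 12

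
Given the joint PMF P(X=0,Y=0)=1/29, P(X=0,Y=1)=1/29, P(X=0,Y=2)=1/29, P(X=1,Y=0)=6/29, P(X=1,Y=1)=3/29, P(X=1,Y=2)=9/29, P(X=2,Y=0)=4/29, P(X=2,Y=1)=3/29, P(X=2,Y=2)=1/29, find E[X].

First find marginal of X:
P(X=0) = 3/29
P(X=1) = 18/29
P(X=2) = 8/29
E[X] = 0 × 3/29 + 1 × 18/29 + 2 × 8/29 = 34/29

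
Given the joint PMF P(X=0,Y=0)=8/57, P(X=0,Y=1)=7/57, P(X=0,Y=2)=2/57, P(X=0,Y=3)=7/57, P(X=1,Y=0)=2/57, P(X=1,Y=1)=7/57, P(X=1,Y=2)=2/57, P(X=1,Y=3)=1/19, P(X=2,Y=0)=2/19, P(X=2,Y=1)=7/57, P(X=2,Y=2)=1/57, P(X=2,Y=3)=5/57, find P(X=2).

P(X=2) = P(X=2,Y=0) + P(X=2,Y=1) + P(X=2,Y=2) + P(X=2,Y=3)
= 2/19 + 7/57 + 1/57 + 5/57
= 1/3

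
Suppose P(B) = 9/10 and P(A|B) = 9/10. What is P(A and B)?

By definition, P(A|B) = P(A ∩ B) / P(B)
So P(A ∩ B) = P(A|B) × P(B)
= 9/10 × 9/10
= 81/100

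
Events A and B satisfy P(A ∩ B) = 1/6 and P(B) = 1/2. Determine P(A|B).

P(A|B) = P(A ∩ B) / P(B)
= (1/6) / (1/2)
= 1/3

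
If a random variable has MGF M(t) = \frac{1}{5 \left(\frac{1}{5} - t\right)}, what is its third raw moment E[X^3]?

To find E[X^3], compute M^(3)(0):
M^(1)(t) = \frac{1}{5 \left(\frac{1}{5} - t\right)^{2}}
M^(2)(t) = \frac{2}{5 \left(\frac{1}{5} - t\right)^{3}}
M^(3)(t) = \frac{6}{5 \left(\frac{1}{5} - t\right)^{4}}
M^(3)(0) = 750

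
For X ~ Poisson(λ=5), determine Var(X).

For X ~ Poisson(λ=5):
Var(X) = 5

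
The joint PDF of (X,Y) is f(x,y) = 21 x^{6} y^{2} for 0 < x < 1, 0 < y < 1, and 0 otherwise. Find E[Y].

E[Y] = ∫_0^1 ∫_0^1 y × f(x,y) dx dy
= \frac{3}{4}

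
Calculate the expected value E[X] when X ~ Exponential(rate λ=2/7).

For X ~ Exponential(rate λ=2/7), the expected value is:
E[X] = \frac{7}{2}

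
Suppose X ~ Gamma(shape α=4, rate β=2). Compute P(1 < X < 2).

P(1 < X < 2) = ∫_{1}^{2} f(x) dx
where f(x) = \frac{8 x^{3} e^{- 2 x}}{3}
= \frac{-71 + 19 e^{2}}{3 e^{4}}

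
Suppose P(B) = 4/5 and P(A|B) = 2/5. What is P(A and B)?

By definition, P(A|B) = P(A ∩ B) / P(B)
So P(A ∩ B) = P(A|B) × P(B)
= 2/5 × 4/5
= 8/25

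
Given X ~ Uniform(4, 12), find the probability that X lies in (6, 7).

P(6 < X < 7) = ∫_{6}^{7} f(x) dx
where f(x) = \frac{1}{8}
= \frac{1}{8}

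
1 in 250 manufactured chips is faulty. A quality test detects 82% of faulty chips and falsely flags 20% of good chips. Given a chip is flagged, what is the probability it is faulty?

Let D = the rare event, + = positive/flagged.
P(D) = 1/250
P(+|D) = 82/100 = 41/50
P(+|D') = 20/100 = 1/5
P(+) = P(+|D)P(D) + P(+|D')P(D')
     = \frac{41}{50} × \frac{1}{250} + \frac{1}{5} × \frac{249}{250}
     = \frac{2531}{12500}
P(D|+) = P(+|D)P(D)/P(+) = \frac{41}{2531}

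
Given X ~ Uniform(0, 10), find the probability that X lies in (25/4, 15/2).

P(25/4 < X < 15/2) = ∫_{25/4}^{15/2} f(x) dx
where f(x) = \frac{1}{10}
= \frac{1}{8}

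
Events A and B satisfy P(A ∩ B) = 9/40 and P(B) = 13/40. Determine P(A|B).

P(A|B) = P(A ∩ B) / P(B)
= (9/40) / (13/40)
= 9/13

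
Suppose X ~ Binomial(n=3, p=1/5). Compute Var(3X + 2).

For X ~ Binomial(n=3, p=1/5):
Var(X) = \frac{12}{25}
Var(3X + 2) = (3)² × Var(X) = 9 × \frac{12}{25} = \frac{108}{25}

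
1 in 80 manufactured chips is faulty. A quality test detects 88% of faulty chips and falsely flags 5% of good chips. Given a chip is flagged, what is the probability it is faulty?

Let D = the rare event, + = positive/flagged.
P(D) = 1/80
P(+|D) = 88/100 = 22/25
P(+|D') = 5/100 = 1/20
P(+) = P(+|D)P(D) + P(+|D')P(D')
     = \frac{22}{25} × \frac{1}{80} + \frac{1}{20} × \frac{79}{80}
     = \frac{483}{8000}
P(D|+) = P(+|D)P(D)/P(+) = \frac{88}{483}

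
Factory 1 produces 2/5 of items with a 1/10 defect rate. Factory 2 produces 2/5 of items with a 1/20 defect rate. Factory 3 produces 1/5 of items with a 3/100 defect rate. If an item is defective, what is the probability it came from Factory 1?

Using Bayes' theorem:
P(F1) = 2/5, P(D|F1) = 1/10
P(F2) = 2/5, P(D|F2) = 1/20
P(F3) = 1/5, P(D|F3) = 3/100
P(D) = P(D|F1)P(F1) + P(D|F2)P(F2) + P(D|F3)P(F3)
     = \frac{33}{500}
P(F1|D) = P(D|F1)P(F1) / P(D)
= \frac{20}{33}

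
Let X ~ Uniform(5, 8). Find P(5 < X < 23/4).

P(5 < X < 23/4) = ∫_{5}^{23/4} f(x) dx
where f(x) = \frac{1}{3}
= \frac{1}{4}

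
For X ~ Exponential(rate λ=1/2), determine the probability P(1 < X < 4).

P(1 < X < 4) = ∫_{1}^{4} f(x) dx
where f(x) = \frac{e^{- \frac{x}{2}}}{2}
= - \frac{1}{e^{2}} + e^{- \frac{1}{2}}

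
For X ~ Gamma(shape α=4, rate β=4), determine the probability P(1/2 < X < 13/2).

P(1/2 < X < 13/2) = ∫_{1/2}^{13/2} f(x) dx
where f(x) = \frac{128 x^{3} e^{- 4 x}}{3}
= \frac{-9883 + 19 e^{24}}{3 e^{26}}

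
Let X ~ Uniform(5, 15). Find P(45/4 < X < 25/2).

P(45/4 < X < 25/2) = ∫_{45/4}^{25/2} f(x) dx
where f(x) = \frac{1}{10}
= \frac{1}{8}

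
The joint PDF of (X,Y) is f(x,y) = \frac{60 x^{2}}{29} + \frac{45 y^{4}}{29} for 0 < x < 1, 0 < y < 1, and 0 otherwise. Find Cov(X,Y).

E[XY] = ∫∫ xy × f(x,y) dx dy = \frac{45}{116}
E[X] = \frac{39}{58}
E[Y] = \frac{35}{58}
Cov(X,Y) = E[XY] - E[X]E[Y] = - \frac{15}{841}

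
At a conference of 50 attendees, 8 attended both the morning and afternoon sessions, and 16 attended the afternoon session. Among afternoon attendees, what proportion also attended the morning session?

P(A ∩ B) = 8/50 = 4/25
P(B) = 16/50 = 8/25
P(A|B) = P(A ∩ B) / P(B) = (4/25) / (8/25) = 1/2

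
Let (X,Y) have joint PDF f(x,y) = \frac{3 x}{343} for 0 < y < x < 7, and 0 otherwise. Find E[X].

f_X(x) = ∫_0^x \frac{3 x}{343} dy = \frac{3 x^{2}}{343}
E[X] = ∫_0^7 x × (\frac{3 x^{2}}{343}) dx = \frac{21}{4}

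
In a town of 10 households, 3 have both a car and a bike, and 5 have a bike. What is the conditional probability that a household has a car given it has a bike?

P(A ∩ B) = 3/10
P(B) = 5/10 = 1/2
P(A|B) = P(A ∩ B) / P(B) = (3/10) / (1/2) = 3/5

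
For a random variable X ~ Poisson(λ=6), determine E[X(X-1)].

E[X(X-1)] = E[X² - X] = E[X²] - E[X]
E[X] = 6
E[X²] = Var(X) + (E[X])² = 6 + (6)² = 42
E[X(X-1)] = 42 - 6 = 36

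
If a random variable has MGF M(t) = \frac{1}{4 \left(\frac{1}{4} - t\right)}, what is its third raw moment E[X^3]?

To find E[X^3], compute M^(3)(0):
M^(1)(t) = \frac{1}{4 \left(\frac{1}{4} - t\right)^{2}}
M^(2)(t) = \frac{1}{2 \left(\frac{1}{4} - t\right)^{3}}
M^(3)(t) = \frac{3}{2 \left(\frac{1}{4} - t\right)^{4}}
M^(3)(0) = 384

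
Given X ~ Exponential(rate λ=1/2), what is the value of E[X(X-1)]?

E[X(X-1)] = E[X² - X] = E[X²] - E[X]
E[X] = 2
E[X²] = Var(X) + (E[X])² = 4 + (2)² = 8
E[X(X-1)] = 8 - 2 = 6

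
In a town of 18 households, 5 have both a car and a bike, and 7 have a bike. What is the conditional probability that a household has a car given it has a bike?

P(A ∩ B) = 5/18
P(B) = 7/18
P(A|B) = P(A ∩ B) / P(B) = (5/18) / (7/18) = 5/7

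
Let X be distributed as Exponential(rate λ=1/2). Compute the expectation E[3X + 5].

For X ~ Exponential(rate λ=1/2):
E[X] = 2
E[3X + 5] = 3 × E[X] + 5 = 11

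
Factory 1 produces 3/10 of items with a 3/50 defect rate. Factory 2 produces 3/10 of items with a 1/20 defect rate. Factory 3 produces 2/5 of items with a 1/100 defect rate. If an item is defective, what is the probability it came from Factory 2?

Using Bayes' theorem:
P(F1) = 3/10, P(D|F1) = 3/50
P(F2) = 3/10, P(D|F2) = 1/20
P(F3) = 2/5, P(D|F3) = 1/100
P(D) = P(D|F1)P(F1) + P(D|F2)P(F2) + P(D|F3)P(F3)
     = \frac{37}{1000}
P(F2|D) = P(D|F2)P(F2) / P(D)
= \frac{15}{37}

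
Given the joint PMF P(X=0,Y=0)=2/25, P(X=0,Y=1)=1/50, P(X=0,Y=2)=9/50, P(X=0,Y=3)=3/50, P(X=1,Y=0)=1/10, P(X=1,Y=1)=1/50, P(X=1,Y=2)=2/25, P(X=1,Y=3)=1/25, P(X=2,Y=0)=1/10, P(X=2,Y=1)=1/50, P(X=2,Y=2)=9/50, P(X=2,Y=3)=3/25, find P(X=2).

P(X=2) = P(X=2,Y=0) + P(X=2,Y=1) + P(X=2,Y=2) + P(X=2,Y=3)
= 1/10 + 1/50 + 9/50 + 3/25
= 21/50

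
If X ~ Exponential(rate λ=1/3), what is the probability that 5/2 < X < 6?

P(5/2 < X < 6) = ∫_{5/2}^{6} f(x) dx
where f(x) = \frac{e^{- \frac{x}{3}}}{3}
= - \frac{1}{e^{2}} + e^{- \frac{5}{6}}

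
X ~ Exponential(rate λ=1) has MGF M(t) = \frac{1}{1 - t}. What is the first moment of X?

To find E[X], compute M^(1)(0):
M^(1)(t) = \frac{1}{\left(1 - t\right)^{2}}
M^(1)(0) = 1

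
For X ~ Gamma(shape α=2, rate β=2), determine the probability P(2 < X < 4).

P(2 < X < 4) = ∫_{2}^{4} f(x) dx
where f(x) = 4 x e^{- 2 x}
= \frac{-9 + 5 e^{4}}{e^{8}}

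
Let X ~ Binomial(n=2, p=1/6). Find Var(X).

For X ~ Binomial(n=2, p=1/6):
Var(X) = \frac{5}{18}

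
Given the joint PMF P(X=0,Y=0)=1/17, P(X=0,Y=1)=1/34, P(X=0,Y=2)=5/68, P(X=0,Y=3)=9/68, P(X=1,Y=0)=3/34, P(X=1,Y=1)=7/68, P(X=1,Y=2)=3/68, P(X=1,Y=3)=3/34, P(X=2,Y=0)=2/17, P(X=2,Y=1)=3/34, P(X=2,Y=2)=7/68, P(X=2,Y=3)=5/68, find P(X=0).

P(X=0) = P(X=0,Y=0) + P(X=0,Y=1) + P(X=0,Y=2) + P(X=0,Y=3)
= 1/17 + 1/34 + 5/68 + 9/68
= 5/17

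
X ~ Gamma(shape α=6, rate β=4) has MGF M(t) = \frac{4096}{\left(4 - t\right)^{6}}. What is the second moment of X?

To find E[X^2], compute M^(2)(0):
M^(1)(t) = \frac{24576}{\left(4 - t\right)^{7}}
M^(2)(t) = \frac{172032}{\left(4 - t\right)^{8}}
M^(2)(0) = \frac{21}{8}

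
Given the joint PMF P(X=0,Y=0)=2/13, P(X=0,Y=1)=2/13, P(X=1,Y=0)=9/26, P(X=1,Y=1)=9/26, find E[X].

First find marginal of X:
P(X=0) = 4/13
P(X=1) = 9/13
E[X] = 0 × 4/13 + 1 × 9/13 = 9/13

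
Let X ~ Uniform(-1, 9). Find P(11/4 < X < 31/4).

P(11/4 < X < 31/4) = ∫_{11/4}^{31/4} f(x) dx
where f(x) = \frac{1}{10}
= \frac{1}{2}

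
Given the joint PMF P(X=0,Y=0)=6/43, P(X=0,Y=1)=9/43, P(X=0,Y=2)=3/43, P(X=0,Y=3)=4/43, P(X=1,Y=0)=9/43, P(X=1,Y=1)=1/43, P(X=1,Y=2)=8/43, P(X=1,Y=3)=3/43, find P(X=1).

P(X=1) = P(X=1,Y=0) + P(X=1,Y=1) + P(X=1,Y=2) + P(X=1,Y=3)
= 9/43 + 1/43 + 8/43 + 3/43
= 21/43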